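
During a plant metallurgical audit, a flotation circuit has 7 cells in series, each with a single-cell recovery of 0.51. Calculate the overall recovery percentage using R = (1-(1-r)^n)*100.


Complement of single-cell recovery:
1 - r = 1 - 0.51 = 0.49
Raise to power n:
(1 - r)^7 = 0.49^7 = 0.006782230728
Overall recovery:
R = (1 - 0.006782230728) * 100
= 99.3218%

99.3218%


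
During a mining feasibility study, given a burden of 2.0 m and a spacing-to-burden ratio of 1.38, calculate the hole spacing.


2.76 m

Spacing = burden * ratio
= 2.0 * 1.38
= 2.76 m


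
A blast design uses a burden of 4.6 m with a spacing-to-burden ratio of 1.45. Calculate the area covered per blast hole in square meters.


First, find the spacing:
Spacing = burden * ratio = 4.6 * 1.45
= 6.67 m
Then, calculate the area:
Area = burden * spacing = 4.6 * 6.67
= 30.682 m^2

30.682 m^2


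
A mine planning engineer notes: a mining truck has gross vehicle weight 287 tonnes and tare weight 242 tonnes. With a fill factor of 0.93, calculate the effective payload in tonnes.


41.85 tonnes

Maximum payload = gross - tare
= 287 - 242 = 45 tonnes
Effective payload = max payload * fill factor
= 45 * 0.93
= 41.85 tonnes


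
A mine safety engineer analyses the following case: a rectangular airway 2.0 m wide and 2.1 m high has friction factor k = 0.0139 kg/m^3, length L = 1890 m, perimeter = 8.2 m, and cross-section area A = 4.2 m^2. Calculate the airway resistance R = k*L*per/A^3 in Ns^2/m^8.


Compute the numerator:
k * L * per = 0.0139 * 1890 * 8.2
= 215.4222
Compute the denominator:
A^3 = 4.2^3 = 74.088
Resistance:
R = 215.4222 / 74.088
= 2.9077 Ns^2/m^8

2.9077 Ns^2/m^8


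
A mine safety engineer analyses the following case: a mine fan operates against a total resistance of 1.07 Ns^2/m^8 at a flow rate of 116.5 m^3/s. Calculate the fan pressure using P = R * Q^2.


14522.3075 Pa

Compute Q^2:
Q^2 = 116.5^2 = 13572.25
Compute pressure:
P = R * Q^2 = 1.07 * 13572.25
= 14522.3075 Pa


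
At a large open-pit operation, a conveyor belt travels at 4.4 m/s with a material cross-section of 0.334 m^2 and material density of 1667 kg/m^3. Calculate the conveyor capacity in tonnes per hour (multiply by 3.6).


8819.3635 t/h

Volumetric flow = speed * area
= 4.4 * 0.334 = 1.4696 m^3/s
Mass flow = volumetric * density
= 1.4696 * 1667 = 2449.8232 kg/s
Convert to t/h: multiply by 3.6
Capacity = 2449.8232 * 3.6
= 8819.3635 t/h


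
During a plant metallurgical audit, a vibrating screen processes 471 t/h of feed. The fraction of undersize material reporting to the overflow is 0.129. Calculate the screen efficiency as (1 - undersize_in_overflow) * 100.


87.1%

Screen efficiency = (1 - fraction of undersize in overflow) * 100
= (1 - 0.129) * 100
= 0.871 * 100
= 87.1%


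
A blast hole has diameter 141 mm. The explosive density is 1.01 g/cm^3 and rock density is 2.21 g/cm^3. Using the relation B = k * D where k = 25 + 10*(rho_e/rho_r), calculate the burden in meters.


First, compute k:
rho_e / rho_r = 1.01 / 2.21 = 0.4570135747
k = 25 + 10 * 0.4570135747 = 29.57013575
Then, compute burden:
B = k * D / 1000 = 29.57013575 * 141 / 1000
= 4169.38914 / 1000
= 4.1694 m

4.1694 m


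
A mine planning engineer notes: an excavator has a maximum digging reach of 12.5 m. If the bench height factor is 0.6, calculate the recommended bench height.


Bench height = reach * factor
= 12.5 * 0.6
= 7.5 m

7.5 m


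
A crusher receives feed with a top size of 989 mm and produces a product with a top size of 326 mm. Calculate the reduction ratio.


Reduction ratio = feed size / product size
= 989 / 326
= 3.0337

3.0337


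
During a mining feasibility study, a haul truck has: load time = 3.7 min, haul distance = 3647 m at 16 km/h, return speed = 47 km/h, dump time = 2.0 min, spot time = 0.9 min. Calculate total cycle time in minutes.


Convert haul speed to m/min: 16 * 1000/60 = 266.6666667 m/min
Haul time = 3647 / 266.6666667 = 13.67625 min
Convert return speed to m/min: 47 * 1000/60 = 783.3333333 m/min
Return time = 3647 / 783.3333333 = 4.655744681 min
Total cycle time:
= 3.7 + 13.67625 + 2.0 + 4.655744681 + 0.9
= 24.932 min

24.932 min


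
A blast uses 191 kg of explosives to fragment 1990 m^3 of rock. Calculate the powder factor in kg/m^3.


Powder factor = explosive mass / rock volume
= 191 / 1990
= 0.096 kg/m^3

0.096 kg/m^3


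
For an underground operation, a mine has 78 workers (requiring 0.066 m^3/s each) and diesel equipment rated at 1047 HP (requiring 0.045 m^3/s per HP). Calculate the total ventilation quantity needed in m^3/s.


52.263 m^3/s

Airflow for workers:
Q_people = 78 * 0.066 = 5.148 m^3/s
Airflow for diesel equipment:
Q_diesel = 1047 * 0.045 = 47.115 m^3/s
Total ventilation:
Q_total = 5.148 + 47.115
= 52.263 m^3/s


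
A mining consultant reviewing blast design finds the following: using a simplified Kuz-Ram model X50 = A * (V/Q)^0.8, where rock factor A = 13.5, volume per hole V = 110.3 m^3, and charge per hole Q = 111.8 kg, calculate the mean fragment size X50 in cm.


Compute V/Q:
V/Q = 110.3 / 111.8 = 0.9865831843
Raise to the power 0.8:
(V/Q)^0.8 = 0.9865831843^0.8 = 0.9892520687
Multiply by A:
X50 = 13.5 * 0.9892520687
= 13.3549 cm

13.3549 cm


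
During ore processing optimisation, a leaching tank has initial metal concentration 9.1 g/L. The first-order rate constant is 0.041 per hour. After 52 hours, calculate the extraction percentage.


Compute the exponent:
-k * t = -0.041 * 52 = -2.132
Remaining concentration:
C = 9.1 * exp(-2.132)
= 9.1 * 0.1185998568
= 1.079258697 g/L
Extracted = 9.1 - 1.079258697 = 8.020741303 g/L
Extraction % = 8.020741303 / 9.1 * 100
= 88.14%

88.14%


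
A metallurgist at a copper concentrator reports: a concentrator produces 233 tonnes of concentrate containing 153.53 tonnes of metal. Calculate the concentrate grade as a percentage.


Grade = (metal in concentrate / concentrate mass) * 100
= (153.53 / 233) * 100
= 0.6589270386 * 100
= 65.8927%

65.8927%


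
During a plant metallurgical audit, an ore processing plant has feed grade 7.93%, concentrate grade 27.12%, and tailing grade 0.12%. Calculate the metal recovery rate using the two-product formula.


Using the two-product formula:
R = 100 * c * (f - t) / (f * (c - t))
Numerator = 100 * 27.12 * (7.93 - 0.12)
= 100 * 27.12 * 7.81
= 21180.72
Denominator = 7.93 * (27.12 - 0.12)
= 7.93 * 27.0
= 214.11
R = 21180.72 / 214.11
= 98.9245%

98.9245%


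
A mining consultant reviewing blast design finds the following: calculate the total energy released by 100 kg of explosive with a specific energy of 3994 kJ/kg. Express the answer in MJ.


399.4 MJ

Energy = mass * specific_energy / 1000
= 100 * 3994 / 1000
= 399400 / 1000
= 399.4 MJ


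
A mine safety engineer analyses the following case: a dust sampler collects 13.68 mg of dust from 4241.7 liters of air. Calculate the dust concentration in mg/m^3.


Convert liters to m^3: 1 m^3 = 1000 L
Concentration = mass / volume * 1000
= 13.68 / 4241.7 * 1000
= 0.003225122003 * 1000
= 3.2251 mg/m^3

3.2251 mg/m^3


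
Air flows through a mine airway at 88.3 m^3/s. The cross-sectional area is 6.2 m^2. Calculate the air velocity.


14.2419 m/s

Velocity = flow rate / cross-sectional area
= 88.3 / 6.2
= 14.2419 m/s


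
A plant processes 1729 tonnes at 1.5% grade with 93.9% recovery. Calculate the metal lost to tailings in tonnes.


1.582 tonnes

Total metal in feed:
= 1729 * 1.5 / 100 = 25.935 tonnes
Metal recovered:
= 25.935 * 93.9 / 100 = 24.352965 tonnes
Metal lost to tailings:
= 25.935 - 24.352965
= 1.582 tonnes


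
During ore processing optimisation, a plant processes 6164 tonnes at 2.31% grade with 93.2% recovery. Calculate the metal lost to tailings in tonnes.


Total metal in feed:
= 6164 * 2.31 / 100 = 142.3884 tonnes
Metal recovered:
= 142.3884 * 93.2 / 100 = 132.7059888 tonnes
Metal lost to tailings:
= 142.3884 - 132.7059888
= 9.6824 tonnes

9.6824 tonnes


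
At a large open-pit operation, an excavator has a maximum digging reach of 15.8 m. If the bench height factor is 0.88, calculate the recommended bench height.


Bench height = reach * factor
= 15.8 * 0.88
= 13.904 m

13.904 m


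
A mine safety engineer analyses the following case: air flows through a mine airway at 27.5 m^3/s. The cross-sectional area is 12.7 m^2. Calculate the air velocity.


2.1654 m/s

Velocity = flow rate / cross-sectional area
= 27.5 / 12.7
= 2.1654 m/s


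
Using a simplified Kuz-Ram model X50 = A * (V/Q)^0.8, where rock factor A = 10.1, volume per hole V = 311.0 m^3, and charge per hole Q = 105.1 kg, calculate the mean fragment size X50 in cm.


Compute V/Q:
V/Q = 311.0 / 105.1 = 2.959086584
Raise to the power 0.8:
(V/Q)^0.8 = 2.959086584^0.8 = 2.381914336
Multiply by A:
X50 = 10.1 * 2.381914336
= 24.0573 cm

24.0573 cm


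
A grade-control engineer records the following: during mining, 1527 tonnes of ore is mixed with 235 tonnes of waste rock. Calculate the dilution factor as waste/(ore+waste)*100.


13.3371%

Total material = ore + waste
= 1527 + 235 = 1762 tonnes
Dilution = waste / total * 100
= 235 / 1762 * 100
= 0.1333711691 * 100
= 13.3371%


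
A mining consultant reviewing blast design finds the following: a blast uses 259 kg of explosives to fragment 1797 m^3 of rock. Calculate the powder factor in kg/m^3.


Powder factor = explosive mass / rock volume
= 259 / 1797
= 0.1441 kg/m^3

0.1441 kg/m^3


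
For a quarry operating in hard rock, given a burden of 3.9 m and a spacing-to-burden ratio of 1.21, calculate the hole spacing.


Spacing = burden * ratio
= 3.9 * 1.21
= 4.719 m

4.719 m


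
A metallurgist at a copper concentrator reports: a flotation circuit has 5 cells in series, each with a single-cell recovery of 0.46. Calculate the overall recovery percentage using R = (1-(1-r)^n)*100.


95.4083%

Complement of single-cell recovery:
1 - r = 1 - 0.46 = 0.54
Raise to power n:
(1 - r)^5 = 0.54^5 = 0.0459165024
Overall recovery:
R = (1 - 0.0459165024) * 100
= 95.4083%


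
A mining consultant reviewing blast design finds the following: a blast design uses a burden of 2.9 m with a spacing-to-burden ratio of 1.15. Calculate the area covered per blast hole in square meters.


9.6715 m^2

First, find the spacing:
Spacing = burden * ratio = 2.9 * 1.15
= 3.335 m
Then, calculate the area:
Area = burden * spacing = 2.9 * 3.335
= 9.6715 m^2


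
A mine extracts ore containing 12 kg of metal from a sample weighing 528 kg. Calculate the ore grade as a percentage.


2.2727%

Ore grade = (metal mass / ore mass) * 100
= (12 / 528) * 100
= 0.02272727273 * 100
= 2.2727%


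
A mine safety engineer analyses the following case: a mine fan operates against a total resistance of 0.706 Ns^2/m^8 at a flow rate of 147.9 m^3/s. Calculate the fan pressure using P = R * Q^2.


15443.3335 Pa

Compute Q^2:
Q^2 = 147.9^2 = 21874.41
Compute pressure:
P = R * Q^2 = 0.706 * 21874.41
= 15443.3335 Pa


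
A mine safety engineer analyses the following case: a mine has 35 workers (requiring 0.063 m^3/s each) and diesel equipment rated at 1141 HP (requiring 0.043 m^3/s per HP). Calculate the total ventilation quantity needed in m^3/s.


Airflow for workers:
Q_people = 35 * 0.063 = 2.205 m^3/s
Airflow for diesel equipment:
Q_diesel = 1141 * 0.043 = 49.063 m^3/s
Total ventilation:
Q_total = 2.205 + 49.063
= 51.268 m^3/s

51.268 m^3/s


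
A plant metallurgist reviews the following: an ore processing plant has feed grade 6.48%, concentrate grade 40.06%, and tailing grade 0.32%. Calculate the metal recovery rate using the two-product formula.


Using the two-product formula:
R = 100 * c * (f - t) / (f * (c - t))
Numerator = 100 * 40.06 * (6.48 - 0.32)
= 100 * 40.06 * 6.16
= 24676.96
Denominator = 6.48 * (40.06 - 0.32)
= 6.48 * 39.74
= 257.5152
R = 24676.96 / 257.5152
= 95.8272%

95.8272%


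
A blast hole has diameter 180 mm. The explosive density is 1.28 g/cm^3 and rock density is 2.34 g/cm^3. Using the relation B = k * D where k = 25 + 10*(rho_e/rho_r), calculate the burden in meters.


5.4846 m

First, compute k:
rho_e / rho_r = 1.28 / 2.34 = 0.547008547
k = 25 + 10 * 0.547008547 = 30.47008547
Then, compute burden:
B = k * D / 1000 = 30.47008547 * 180 / 1000
= 5484.615385 / 1000
= 5.4846 m


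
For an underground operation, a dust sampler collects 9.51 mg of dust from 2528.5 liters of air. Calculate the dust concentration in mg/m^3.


Convert liters to m^3: 1 m^3 = 1000 L
Concentration = mass / volume * 1000
= 9.51 / 2528.5 * 1000
= 0.003761123196 * 1000
= 3.7611 mg/m^3

3.7611 mg/m^3


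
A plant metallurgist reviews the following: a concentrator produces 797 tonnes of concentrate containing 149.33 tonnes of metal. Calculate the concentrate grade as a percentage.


18.7365%

Grade = (metal in concentrate / concentrate mass) * 100
= (149.33 / 797) * 100
= 0.1873651192 * 100
= 18.7365%


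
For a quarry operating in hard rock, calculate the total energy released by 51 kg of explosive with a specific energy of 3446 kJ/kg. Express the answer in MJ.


Energy = mass * specific_energy / 1000
= 51 * 3446 / 1000
= 175746 / 1000
= 175.746 MJ

175.746 MJ


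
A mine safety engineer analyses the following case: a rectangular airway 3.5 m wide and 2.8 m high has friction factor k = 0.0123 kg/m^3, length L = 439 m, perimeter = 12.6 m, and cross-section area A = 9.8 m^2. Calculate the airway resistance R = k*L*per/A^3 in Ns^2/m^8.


Compute the numerator:
k * L * per = 0.0123 * 439 * 12.6
= 68.03622
Compute the denominator:
A^3 = 9.8^3 = 941.192
Resistance:
R = 68.03622 / 941.192
= 0.0723 Ns^2/m^8

0.0723 Ns^2/m^8


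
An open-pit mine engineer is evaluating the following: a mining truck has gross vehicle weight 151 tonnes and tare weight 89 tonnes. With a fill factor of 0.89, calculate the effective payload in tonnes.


Maximum payload = gross - tare
= 151 - 89 = 62 tonnes
Effective payload = max payload * fill factor
= 62 * 0.89
= 55.18 tonnes

55.18 tonnes


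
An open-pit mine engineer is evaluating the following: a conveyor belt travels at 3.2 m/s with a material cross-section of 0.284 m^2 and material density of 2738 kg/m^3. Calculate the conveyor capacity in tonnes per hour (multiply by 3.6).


Volumetric flow = speed * area
= 3.2 * 0.284 = 0.9088 m^3/s
Mass flow = volumetric * density
= 0.9088 * 2738 = 2488.2944 kg/s
Convert to t/h: multiply by 3.6
Capacity = 2488.2944 * 3.6
= 8957.8598 t/h

8957.8598 t/h


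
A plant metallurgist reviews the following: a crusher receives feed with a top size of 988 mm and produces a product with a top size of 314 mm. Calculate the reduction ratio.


Reduction ratio = feed size / product size
= 988 / 314
= 3.1465

3.1465


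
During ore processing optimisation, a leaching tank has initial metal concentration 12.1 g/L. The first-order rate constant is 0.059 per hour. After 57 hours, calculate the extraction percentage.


Compute the exponent:
-k * t = -0.059 * 57 = -3.363
Remaining concentration:
C = 12.1 * exp(-3.363)
= 12.1 * 0.03463120932
= 0.4190376328 g/L
Extracted = 12.1 - 0.4190376328 = 11.68096237 g/L
Extraction % = 11.68096237 / 12.1 * 100
= 96.5369%

96.5369%


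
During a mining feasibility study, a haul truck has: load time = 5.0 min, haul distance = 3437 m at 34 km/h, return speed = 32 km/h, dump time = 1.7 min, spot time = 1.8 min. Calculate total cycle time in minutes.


21.0097 min

Convert haul speed to m/min: 34 * 1000/60 = 566.6666667 m/min
Haul time = 3437 / 566.6666667 = 6.065294118 min
Convert return speed to m/min: 32 * 1000/60 = 533.3333333 m/min
Return time = 3437 / 533.3333333 = 6.444375 min
Total cycle time:
= 5.0 + 6.065294118 + 1.7 + 6.444375 + 1.8
= 21.0097 min


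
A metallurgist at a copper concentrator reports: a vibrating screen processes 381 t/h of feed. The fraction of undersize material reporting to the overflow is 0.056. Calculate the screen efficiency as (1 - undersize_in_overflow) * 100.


94.4%

Screen efficiency = (1 - fraction of undersize in overflow) * 100
= (1 - 0.056) * 100
= 0.944 * 100
= 94.4%


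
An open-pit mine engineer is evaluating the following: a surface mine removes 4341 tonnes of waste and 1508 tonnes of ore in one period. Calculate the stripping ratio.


2.8786

Stripping ratio = waste tonnage / ore tonnage
= 4341 / 1508
= 2.8786


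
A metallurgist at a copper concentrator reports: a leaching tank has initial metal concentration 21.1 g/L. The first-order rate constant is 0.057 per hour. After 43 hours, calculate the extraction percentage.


91.3793%

Compute the exponent:
-k * t = -0.057 * 43 = -2.451
Remaining concentration:
C = 21.1 * exp(-2.451)
= 21.1 * 0.08620733605
= 1.818974791 g/L
Extracted = 21.1 - 1.818974791 = 19.28102521 g/L
Extraction % = 19.28102521 / 21.1 * 100
= 91.3793%


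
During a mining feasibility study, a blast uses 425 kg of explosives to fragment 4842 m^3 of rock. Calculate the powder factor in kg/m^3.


Powder factor = explosive mass / rock volume
= 425 / 4842
= 0.0878 kg/m^3

0.0878 kg/m^3


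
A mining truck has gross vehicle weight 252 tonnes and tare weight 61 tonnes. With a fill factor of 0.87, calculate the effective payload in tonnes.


Maximum payload = gross - tare
= 252 - 61 = 191 tonnes
Effective payload = max payload * fill factor
= 191 * 0.87
= 166.17 tonnes

166.17 tonnes


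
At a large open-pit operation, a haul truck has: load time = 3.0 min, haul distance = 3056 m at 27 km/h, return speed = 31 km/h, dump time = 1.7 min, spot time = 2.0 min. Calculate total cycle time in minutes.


19.4059 min

Convert haul speed to m/min: 27 * 1000/60 = 450 m/min
Haul time = 3056 / 450 = 6.791111111 min
Convert return speed to m/min: 31 * 1000/60 = 516.6666667 m/min
Return time = 3056 / 516.6666667 = 5.91483871 min
Total cycle time:
= 3.0 + 6.791111111 + 1.7 + 5.91483871 + 2.0
= 19.4059 min


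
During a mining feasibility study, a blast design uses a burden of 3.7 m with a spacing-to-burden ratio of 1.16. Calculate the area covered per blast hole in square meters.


First, find the spacing:
Spacing = burden * ratio = 3.7 * 1.16
= 4.292 m
Then, calculate the area:
Area = burden * spacing = 3.7 * 4.292
= 15.8804 m^2

15.8804 m^2


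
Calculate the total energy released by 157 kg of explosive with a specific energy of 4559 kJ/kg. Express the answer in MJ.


715.763 MJ

Energy = mass * specific_energy / 1000
= 157 * 4559 / 1000
= 715763 / 1000
= 715.763 MJ


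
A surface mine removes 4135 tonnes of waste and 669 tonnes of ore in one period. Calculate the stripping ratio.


6.1809

Stripping ratio = waste tonnage / ore tonnage
= 4135 / 669
= 6.1809


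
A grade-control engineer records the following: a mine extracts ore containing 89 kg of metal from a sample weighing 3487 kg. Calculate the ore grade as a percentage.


2.5523%

Ore grade = (metal mass / ore mass) * 100
= (89 / 3487) * 100
= 0.02552337253 * 100
= 2.5523%


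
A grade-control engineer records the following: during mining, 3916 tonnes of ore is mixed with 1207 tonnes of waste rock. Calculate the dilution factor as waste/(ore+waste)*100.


Total material = ore + waste
= 3916 + 1207 = 5123 tonnes
Dilution = waste / total * 100
= 1207 / 5123 * 100
= 0.2356041382 * 100
= 23.5604%

23.5604%


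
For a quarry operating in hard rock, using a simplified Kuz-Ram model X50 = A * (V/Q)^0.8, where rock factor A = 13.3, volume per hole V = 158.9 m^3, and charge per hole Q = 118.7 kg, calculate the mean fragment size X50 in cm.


16.7954 cm

Compute V/Q:
V/Q = 158.9 / 118.7 = 1.338668913
Raise to the power 0.8:
(V/Q)^0.8 = 1.338668913^0.8 = 1.262811542
Multiply by A:
X50 = 13.3 * 1.262811542
= 16.7954 cm


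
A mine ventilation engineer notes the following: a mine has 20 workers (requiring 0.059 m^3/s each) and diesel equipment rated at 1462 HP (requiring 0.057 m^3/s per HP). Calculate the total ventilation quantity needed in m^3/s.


84.514 m^3/s

Airflow for workers:
Q_people = 20 * 0.059 = 1.18 m^3/s
Airflow for diesel equipment:
Q_diesel = 1462 * 0.057 = 83.334 m^3/s
Total ventilation:
Q_total = 1.18 + 83.334
= 84.514 m^3/s


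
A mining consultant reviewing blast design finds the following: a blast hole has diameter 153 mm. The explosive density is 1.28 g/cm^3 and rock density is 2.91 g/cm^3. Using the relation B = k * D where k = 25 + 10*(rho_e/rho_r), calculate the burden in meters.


4.498 m

First, compute k:
rho_e / rho_r = 1.28 / 2.91 = 0.439862543
k = 25 + 10 * 0.439862543 = 29.39862543
Then, compute burden:
B = k * D / 1000 = 29.39862543 * 153 / 1000
= 4497.989691 / 1000
= 4.498 m


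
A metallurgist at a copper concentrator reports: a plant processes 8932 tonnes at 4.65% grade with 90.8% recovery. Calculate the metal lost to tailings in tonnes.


Total metal in feed:
= 8932 * 4.65 / 100 = 415.338 tonnes
Metal recovered:
= 415.338 * 90.8 / 100 = 377.126904 tonnes
Metal lost to tailings:
= 415.338 - 377.126904
= 38.2111 tonnes

38.2111 tonnes


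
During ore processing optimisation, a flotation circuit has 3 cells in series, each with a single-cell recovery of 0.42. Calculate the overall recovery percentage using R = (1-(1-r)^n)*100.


Complement of single-cell recovery:
1 - r = 1 - 0.42 = 0.58
Raise to power n:
(1 - r)^3 = 0.58^3 = 0.195112
Overall recovery:
R = (1 - 0.195112) * 100
= 80.4888%

80.4888%


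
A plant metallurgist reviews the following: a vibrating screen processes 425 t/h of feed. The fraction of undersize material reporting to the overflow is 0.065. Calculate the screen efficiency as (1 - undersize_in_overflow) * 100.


93.5%

Screen efficiency = (1 - fraction of undersize in overflow) * 100
= (1 - 0.065) * 100
= 0.935 * 100
= 93.5%


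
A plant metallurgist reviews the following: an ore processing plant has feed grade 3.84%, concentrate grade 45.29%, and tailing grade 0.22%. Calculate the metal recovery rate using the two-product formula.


94.731%

Using the two-product formula:
R = 100 * c * (f - t) / (f * (c - t))
Numerator = 100 * 45.29 * (3.84 - 0.22)
= 100 * 45.29 * 3.62
= 16394.98
Denominator = 3.84 * (45.29 - 0.22)
= 3.84 * 45.07
= 173.0688
R = 16394.98 / 173.0688
= 94.731%


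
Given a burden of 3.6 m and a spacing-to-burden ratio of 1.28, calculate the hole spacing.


4.608 m

Spacing = burden * ratio
= 3.6 * 1.28
= 4.608 m


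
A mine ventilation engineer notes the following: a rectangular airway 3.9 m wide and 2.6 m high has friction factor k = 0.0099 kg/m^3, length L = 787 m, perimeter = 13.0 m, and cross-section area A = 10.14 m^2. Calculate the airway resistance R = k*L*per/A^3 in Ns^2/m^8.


Compute the numerator:
k * L * per = 0.0099 * 787 * 13.0
= 101.2869
Compute the denominator:
A^3 = 10.14^3 = 1042.590744
Resistance:
R = 101.2869 / 1042.590744
= 0.0971 Ns^2/m^8

0.0971 Ns^2/m^8


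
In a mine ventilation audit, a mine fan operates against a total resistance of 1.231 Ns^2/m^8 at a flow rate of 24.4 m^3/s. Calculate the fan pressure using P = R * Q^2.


Compute Q^2:
Q^2 = 24.4^2 = 595.36
Compute pressure:
P = R * Q^2 = 1.231 * 595.36
= 732.8882 Pa

732.8882 Pa


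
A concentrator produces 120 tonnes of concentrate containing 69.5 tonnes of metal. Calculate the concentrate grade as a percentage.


57.9167%

Grade = (metal in concentrate / concentrate mass) * 100
= (69.5 / 120) * 100
= 0.5791666667 * 100
= 57.9167%


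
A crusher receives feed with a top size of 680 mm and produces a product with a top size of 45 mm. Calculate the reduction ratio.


15.1111

Reduction ratio = feed size / product size
= 680 / 45
= 15.1111


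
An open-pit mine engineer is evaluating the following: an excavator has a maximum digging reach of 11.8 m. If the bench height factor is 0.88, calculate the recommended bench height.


Bench height = reach * factor
= 11.8 * 0.88
= 10.384 m

10.384 m


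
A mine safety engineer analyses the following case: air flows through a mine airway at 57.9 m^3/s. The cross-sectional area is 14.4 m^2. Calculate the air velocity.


Velocity = flow rate / cross-sectional area
= 57.9 / 14.4
= 4.0208 m/s

4.0208 m/s


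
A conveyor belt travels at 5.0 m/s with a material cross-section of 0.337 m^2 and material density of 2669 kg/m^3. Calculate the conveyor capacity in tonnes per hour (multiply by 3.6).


16190.154 t/h

Volumetric flow = speed * area
= 5.0 * 0.337 = 1.685 m^3/s
Mass flow = volumetric * density
= 1.685 * 2669 = 4497.265 kg/s
Convert to t/h: multiply by 3.6
Capacity = 4497.265 * 3.6
= 16190.154 t/h


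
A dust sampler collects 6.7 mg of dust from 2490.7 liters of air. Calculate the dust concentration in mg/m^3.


Convert liters to m^3: 1 m^3 = 1000 L
Concentration = mass / volume * 1000
= 6.7 / 2490.7 * 1000
= 0.002690006825 * 1000
= 2.69 mg/m^3

2.69 mg/m^3


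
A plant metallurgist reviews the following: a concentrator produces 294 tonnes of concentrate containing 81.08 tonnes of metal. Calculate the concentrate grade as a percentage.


Grade = (metal in concentrate / concentrate mass) * 100
= (81.08 / 294) * 100
= 0.2757823129 * 100
= 27.5782%

27.5782%


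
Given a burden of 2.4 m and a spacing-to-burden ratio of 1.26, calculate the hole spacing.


3.024 m

Spacing = burden * ratio
= 2.4 * 1.26
= 3.024 m


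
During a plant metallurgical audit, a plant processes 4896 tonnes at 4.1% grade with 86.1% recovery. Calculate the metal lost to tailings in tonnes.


Total metal in feed:
= 4896 * 4.1 / 100 = 200.736 tonnes
Metal recovered:
= 200.736 * 86.1 / 100 = 172.833696 tonnes
Metal lost to tailings:
= 200.736 - 172.833696
= 27.9023 tonnes

27.9023 tonnes


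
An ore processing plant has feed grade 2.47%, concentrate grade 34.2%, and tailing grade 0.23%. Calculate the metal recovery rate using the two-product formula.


Using the two-product formula:
R = 100 * c * (f - t) / (f * (c - t))
Numerator = 100 * 34.2 * (2.47 - 0.23)
= 100 * 34.2 * 2.24
= 7660.8
Denominator = 2.47 * (34.2 - 0.23)
= 2.47 * 33.97
= 83.9059
R = 7660.8 / 83.9059
= 91.3023%

91.3023%


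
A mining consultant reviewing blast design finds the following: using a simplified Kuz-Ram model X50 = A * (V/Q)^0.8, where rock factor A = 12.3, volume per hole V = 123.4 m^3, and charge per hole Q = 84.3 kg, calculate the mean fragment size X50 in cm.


Compute V/Q:
V/Q = 123.4 / 84.3 = 1.463819692
Raise to the power 0.8:
(V/Q)^0.8 = 1.463819692^0.8 = 1.356407143
Multiply by A:
X50 = 12.3 * 1.356407143
= 16.6838 cm

16.6838 cm


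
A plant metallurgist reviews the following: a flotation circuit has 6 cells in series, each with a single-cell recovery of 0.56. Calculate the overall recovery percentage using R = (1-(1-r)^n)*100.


Complement of single-cell recovery:
1 - r = 1 - 0.56 = 0.44
Raise to power n:
(1 - r)^6 = 0.44^6 = 0.007256313856
Overall recovery:
R = (1 - 0.007256313856) * 100
= 99.2744%

99.2744%


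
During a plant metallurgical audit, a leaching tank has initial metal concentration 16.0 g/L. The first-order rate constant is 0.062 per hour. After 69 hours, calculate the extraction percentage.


98.613%

Compute the exponent:
-k * t = -0.062 * 69 = -4.278
Remaining concentration:
C = 16.0 * exp(-4.278)
= 16.0 * 0.01387037511
= 0.2219260018 g/L
Extracted = 16.0 - 0.2219260018 = 15.778074 g/L
Extraction % = 15.778074 / 16.0 * 100
= 98.613%


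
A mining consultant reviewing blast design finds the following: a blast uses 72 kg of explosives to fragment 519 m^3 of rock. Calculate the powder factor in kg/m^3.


0.1387 kg/m^3

Powder factor = explosive mass / rock volume
= 72 / 519
= 0.1387 kg/m^3


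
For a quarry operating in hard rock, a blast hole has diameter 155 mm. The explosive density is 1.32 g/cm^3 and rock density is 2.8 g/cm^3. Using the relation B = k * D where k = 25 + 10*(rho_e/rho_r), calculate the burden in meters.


4.6057 m

First, compute k:
rho_e / rho_r = 1.32 / 2.8 = 0.4714285714
k = 25 + 10 * 0.4714285714 = 29.71428571
Then, compute burden:
B = k * D / 1000 = 29.71428571 * 155 / 1000
= 4605.714286 / 1000
= 4.6057 m


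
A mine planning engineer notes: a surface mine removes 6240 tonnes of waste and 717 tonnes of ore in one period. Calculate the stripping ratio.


Stripping ratio = waste tonnage / ore tonnage
= 6240 / 717
= 8.7029

8.7029


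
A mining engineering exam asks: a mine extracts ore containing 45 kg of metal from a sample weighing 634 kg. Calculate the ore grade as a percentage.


7.0978%

Ore grade = (metal mass / ore mass) * 100
= (45 / 634) * 100
= 0.07097791798 * 100
= 7.0978%


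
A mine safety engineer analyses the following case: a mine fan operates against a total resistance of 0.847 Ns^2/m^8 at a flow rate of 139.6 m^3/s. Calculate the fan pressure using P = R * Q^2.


Compute Q^2:
Q^2 = 139.6^2 = 19488.16
Compute pressure:
P = R * Q^2 = 0.847 * 19488.16
= 16506.4715 Pa

16506.4715 Pa


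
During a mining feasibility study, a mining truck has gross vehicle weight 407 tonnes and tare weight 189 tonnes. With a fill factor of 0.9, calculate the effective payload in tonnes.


196.2 tonnes

Maximum payload = gross - tare
= 407 - 189 = 218 tonnes
Effective payload = max payload * fill factor
= 218 * 0.9
= 196.2 tonnes


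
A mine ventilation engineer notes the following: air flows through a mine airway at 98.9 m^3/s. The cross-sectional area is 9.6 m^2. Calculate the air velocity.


Velocity = flow rate / cross-sectional area
= 98.9 / 9.6
= 10.3021 m/s

10.3021 m/s


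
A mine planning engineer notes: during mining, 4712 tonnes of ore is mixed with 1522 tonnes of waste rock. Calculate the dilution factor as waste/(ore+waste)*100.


Total material = ore + waste
= 4712 + 1522 = 6234 tonnes
Dilution = waste / total * 100
= 1522 / 6234 * 100
= 0.2441450112 * 100
= 24.4145%

24.4145%


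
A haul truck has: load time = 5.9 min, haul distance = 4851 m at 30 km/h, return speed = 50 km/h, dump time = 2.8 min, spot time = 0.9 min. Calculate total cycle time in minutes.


25.1232 min

Convert haul speed to m/min: 30 * 1000/60 = 500 m/min
Haul time = 4851 / 500 = 9.702 min
Convert return speed to m/min: 50 * 1000/60 = 833.3333333 m/min
Return time = 4851 / 833.3333333 = 5.8212 min
Total cycle time:
= 5.9 + 9.702 + 2.8 + 5.8212 + 0.9
= 25.1232 min


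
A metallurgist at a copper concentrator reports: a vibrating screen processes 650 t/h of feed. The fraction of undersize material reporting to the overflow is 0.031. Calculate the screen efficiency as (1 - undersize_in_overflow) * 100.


Screen efficiency = (1 - fraction of undersize in overflow) * 100
= (1 - 0.031) * 100
= 0.969 * 100
= 96.9%

96.9%


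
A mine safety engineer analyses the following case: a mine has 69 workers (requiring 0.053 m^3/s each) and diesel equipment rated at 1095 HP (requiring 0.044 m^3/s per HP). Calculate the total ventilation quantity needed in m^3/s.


51.837 m^3/s

Airflow for workers:
Q_people = 69 * 0.053 = 3.657 m^3/s
Airflow for diesel equipment:
Q_diesel = 1095 * 0.044 = 48.18 m^3/s
Total ventilation:
Q_total = 3.657 + 48.18
= 51.837 m^3/s


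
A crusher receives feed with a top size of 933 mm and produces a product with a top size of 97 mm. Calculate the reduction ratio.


Reduction ratio = feed size / product size
= 933 / 97
= 9.6186

9.6186


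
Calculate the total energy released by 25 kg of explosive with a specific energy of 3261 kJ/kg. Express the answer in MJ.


Energy = mass * specific_energy / 1000
= 25 * 3261 / 1000
= 81525 / 1000
= 81.525 MJ

81.525 MJ


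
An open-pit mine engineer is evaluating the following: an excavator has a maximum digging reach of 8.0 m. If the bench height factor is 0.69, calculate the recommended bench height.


Bench height = reach * factor
= 8.0 * 0.69
= 5.52 m

5.52 m


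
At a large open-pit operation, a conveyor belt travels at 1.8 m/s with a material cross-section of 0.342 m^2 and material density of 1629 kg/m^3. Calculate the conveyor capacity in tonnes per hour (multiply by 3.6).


3610.1246 t/h

Volumetric flow = speed * area
= 1.8 * 0.342 = 0.6156 m^3/s
Mass flow = volumetric * density
= 0.6156 * 1629 = 1002.8124 kg/s
Convert to t/h: multiply by 3.6
Capacity = 1002.8124 * 3.6
= 3610.1246 t/h


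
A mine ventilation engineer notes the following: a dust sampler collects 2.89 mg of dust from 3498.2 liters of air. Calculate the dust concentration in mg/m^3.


0.8261 mg/m^3

Convert liters to m^3: 1 m^3 = 1000 L
Concentration = mass / volume * 1000
= 2.89 / 3498.2 * 1000
= 0.0008261391573 * 1000
= 0.8261 mg/m^3


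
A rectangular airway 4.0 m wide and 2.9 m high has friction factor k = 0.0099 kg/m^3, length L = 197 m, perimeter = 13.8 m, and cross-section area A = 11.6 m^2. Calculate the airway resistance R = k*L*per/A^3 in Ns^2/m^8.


Compute the numerator:
k * L * per = 0.0099 * 197 * 13.8
= 26.91414
Compute the denominator:
A^3 = 11.6^3 = 1560.896
Resistance:
R = 26.91414 / 1560.896
= 0.0172 Ns^2/m^8

0.0172 Ns^2/m^8


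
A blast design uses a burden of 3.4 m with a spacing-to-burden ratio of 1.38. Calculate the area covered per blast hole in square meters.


First, find the spacing:
Spacing = burden * ratio = 3.4 * 1.38
= 4.692 m
Then, calculate the area:
Area = burden * spacing = 3.4 * 4.692
= 15.9528 m^2

15.9528 m^2


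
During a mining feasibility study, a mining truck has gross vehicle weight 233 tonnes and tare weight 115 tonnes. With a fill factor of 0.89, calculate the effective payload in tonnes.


105.02 tonnes

Maximum payload = gross - tare
= 233 - 115 = 118 tonnes
Effective payload = max payload * fill factor
= 118 * 0.89
= 105.02 tonnes


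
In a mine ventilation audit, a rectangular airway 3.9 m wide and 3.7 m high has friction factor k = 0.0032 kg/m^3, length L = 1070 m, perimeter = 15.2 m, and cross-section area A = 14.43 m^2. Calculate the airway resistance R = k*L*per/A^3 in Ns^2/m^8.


Compute the numerator:
k * L * per = 0.0032 * 1070 * 15.2
= 52.0448
Compute the denominator:
A^3 = 14.43^3 = 3004.685307
Resistance:
R = 52.0448 / 3004.685307
= 0.0173 Ns^2/m^8

0.0173 Ns^2/m^8


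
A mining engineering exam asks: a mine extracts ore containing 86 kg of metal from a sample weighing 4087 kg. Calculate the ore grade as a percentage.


Ore grade = (metal mass / ore mass) * 100
= (86 / 4087) * 100
= 0.02104232934 * 100
= 2.1042%

2.1042%


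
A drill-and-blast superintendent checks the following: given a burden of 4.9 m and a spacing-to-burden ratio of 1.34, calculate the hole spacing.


Spacing = burden * ratio
= 4.9 * 1.34
= 6.566 m

6.566 m


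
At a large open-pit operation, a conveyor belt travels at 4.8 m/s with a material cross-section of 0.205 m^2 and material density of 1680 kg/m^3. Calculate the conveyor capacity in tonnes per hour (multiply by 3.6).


Volumetric flow = speed * area
= 4.8 * 0.205 = 0.984 m^3/s
Mass flow = volumetric * density
= 0.984 * 1680 = 1653.12 kg/s
Convert to t/h: multiply by 3.6
Capacity = 1653.12 * 3.6
= 5951.232 t/h

5951.232 t/h


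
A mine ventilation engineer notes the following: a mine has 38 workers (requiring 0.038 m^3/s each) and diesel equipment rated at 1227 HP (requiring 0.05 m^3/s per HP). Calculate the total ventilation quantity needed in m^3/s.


Airflow for workers:
Q_people = 38 * 0.038 = 1.444 m^3/s
Airflow for diesel equipment:
Q_diesel = 1227 * 0.05 = 61.35 m^3/s
Total ventilation:
Q_total = 1.444 + 61.35
= 62.794 m^3/s

62.794 m^3/s


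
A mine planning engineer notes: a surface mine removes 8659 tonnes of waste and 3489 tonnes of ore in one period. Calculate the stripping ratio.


Stripping ratio = waste tonnage / ore tonnage
= 8659 / 3489
= 2.4818

2.4818


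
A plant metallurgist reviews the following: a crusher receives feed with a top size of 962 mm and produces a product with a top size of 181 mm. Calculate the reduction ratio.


Reduction ratio = feed size / product size
= 962 / 181
= 5.3149

5.3149


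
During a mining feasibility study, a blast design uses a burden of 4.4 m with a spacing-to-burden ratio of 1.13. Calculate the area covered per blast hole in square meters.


21.8768 m^2

First, find the spacing:
Spacing = burden * ratio = 4.4 * 1.13
= 4.972 m
Then, calculate the area:
Area = burden * spacing = 4.4 * 4.972
= 21.8768 m^2


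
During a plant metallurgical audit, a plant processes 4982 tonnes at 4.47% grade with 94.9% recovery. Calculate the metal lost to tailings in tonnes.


Total metal in feed:
= 4982 * 4.47 / 100 = 222.6954 tonnes
Metal recovered:
= 222.6954 * 94.9 / 100 = 211.3379346 tonnes
Metal lost to tailings:
= 222.6954 - 211.3379346
= 11.3575 tonnes

11.3575 tonnes


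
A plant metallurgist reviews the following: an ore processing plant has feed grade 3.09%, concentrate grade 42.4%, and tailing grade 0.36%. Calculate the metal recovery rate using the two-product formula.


Using the two-product formula:
R = 100 * c * (f - t) / (f * (c - t))
Numerator = 100 * 42.4 * (3.09 - 0.36)
= 100 * 42.4 * 2.73
= 11575.2
Denominator = 3.09 * (42.4 - 0.36)
= 3.09 * 42.04
= 129.9036
R = 11575.2 / 129.9036
= 89.1061%

89.1061%


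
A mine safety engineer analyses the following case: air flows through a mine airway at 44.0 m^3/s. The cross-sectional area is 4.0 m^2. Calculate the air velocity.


Velocity = flow rate / cross-sectional area
= 44.0 / 4.0
= 11.0 m/s

11.0 m/s


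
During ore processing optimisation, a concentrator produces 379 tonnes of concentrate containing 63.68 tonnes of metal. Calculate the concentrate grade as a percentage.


Grade = (metal in concentrate / concentrate mass) * 100
= (63.68 / 379) * 100
= 0.1680211082 * 100
= 16.8021%

16.8021%


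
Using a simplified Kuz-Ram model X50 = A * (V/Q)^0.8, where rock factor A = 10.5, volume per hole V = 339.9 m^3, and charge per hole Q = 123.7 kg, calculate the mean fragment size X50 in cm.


Compute V/Q:
V/Q = 339.9 / 123.7 = 2.74777688
Raise to the power 0.8:
(V/Q)^0.8 = 2.74777688^0.8 = 2.244838861
Multiply by A:
X50 = 10.5 * 2.244838861
= 23.5708 cm

23.5708 cm


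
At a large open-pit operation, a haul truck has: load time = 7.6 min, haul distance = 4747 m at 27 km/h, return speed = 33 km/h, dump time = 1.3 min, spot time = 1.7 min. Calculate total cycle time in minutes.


29.7798 min

Convert haul speed to m/min: 27 * 1000/60 = 450 m/min
Haul time = 4747 / 450 = 10.54888889 min
Convert return speed to m/min: 33 * 1000/60 = 550 m/min
Return time = 4747 / 550 = 8.630909091 min
Total cycle time:
= 7.6 + 10.54888889 + 1.3 + 8.630909091 + 1.7
= 29.7798 min


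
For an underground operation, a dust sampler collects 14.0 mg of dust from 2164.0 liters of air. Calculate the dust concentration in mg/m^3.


6.4695 mg/m^3

Convert liters to m^3: 1 m^3 = 1000 L
Concentration = mass / volume * 1000
= 14.0 / 2164.0 * 1000
= 0.006469500924 * 1000
= 6.4695 mg/m^3


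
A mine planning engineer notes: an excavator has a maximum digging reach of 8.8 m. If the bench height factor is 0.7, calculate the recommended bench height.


Bench height = reach * factor
= 8.8 * 0.7
= 6.16 m

6.16 m


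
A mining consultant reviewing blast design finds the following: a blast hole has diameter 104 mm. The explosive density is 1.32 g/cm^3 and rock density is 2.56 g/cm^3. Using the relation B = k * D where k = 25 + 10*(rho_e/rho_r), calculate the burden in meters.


3.1363 m

First, compute k:
rho_e / rho_r = 1.32 / 2.56 = 0.515625
k = 25 + 10 * 0.515625 = 30.15625
Then, compute burden:
B = k * D / 1000 = 30.15625 * 104 / 1000
= 3136.25 / 1000
= 3.1363 m


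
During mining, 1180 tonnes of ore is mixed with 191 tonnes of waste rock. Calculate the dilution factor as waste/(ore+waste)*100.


Total material = ore + waste
= 1180 + 191 = 1371 tonnes
Dilution = waste / total * 100
= 191 / 1371 * 100
= 0.1393143691 * 100
= 13.9314%

13.9314%


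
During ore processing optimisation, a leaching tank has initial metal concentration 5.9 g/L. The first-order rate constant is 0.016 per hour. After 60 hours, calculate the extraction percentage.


61.7107%

Compute the exponent:
-k * t = -0.016 * 60 = -0.96
Remaining concentration:
C = 5.9 * exp(-0.96)
= 5.9 * 0.382892886
= 2.259068027 g/L
Extracted = 5.9 - 2.259068027 = 3.640931973 g/L
Extraction % = 3.640931973 / 5.9 * 100
= 61.7107%
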